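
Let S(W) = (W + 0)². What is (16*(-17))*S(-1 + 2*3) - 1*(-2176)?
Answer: -4624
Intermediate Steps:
S(W) = W²
(16*(-17))*S(-1 + 2*3) - 1*(-2176) = (16*(-17))*(-1 + 2*3)² - 1*(-2176) = -272*(-1 + 6)² + 2176 = -272*5² + 2176 = -272*25 + 2176 = -6800 + 2176 = -4624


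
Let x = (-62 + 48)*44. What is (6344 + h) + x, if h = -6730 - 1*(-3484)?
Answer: 2482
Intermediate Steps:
x = -616 (x = -14*44 = -616)
h = -3246 (h = -6730 + 3484 = -3246)
(6344 + h) + x = (6344 - 3246) - 616 = 3098 - 616 = 2482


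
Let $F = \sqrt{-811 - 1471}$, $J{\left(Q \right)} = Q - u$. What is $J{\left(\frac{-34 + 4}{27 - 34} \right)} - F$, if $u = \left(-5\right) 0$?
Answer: $\frac{30}{7} - i \sqrt{2282} \approx 4.2857 - 47.77 i$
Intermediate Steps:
$u = 0$
$J{\left(Q \right)} = Q$ ($J{\left(Q \right)} = Q - 0 = Q + 0 = Q$)
$F = i \sqrt{2282}$ ($F = \sqrt{-2282} = i \sqrt{2282} \approx 47.77 i$)
$J{\left(\frac{-34 + 4}{27 - 34} \right)} - F = \frac{-34 + 4}{27 - 34} - i \sqrt{2282} = - \frac{30}{-7} - i \sqrt{2282} = \left(-30\right) \left(- \frac{1}{7}\right) - i \sqrt{2282} = \frac{30}{7} - i \sqrt{2282}$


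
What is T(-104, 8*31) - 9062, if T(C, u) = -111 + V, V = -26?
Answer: -9199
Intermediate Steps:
T(C, u) = -137 (T(C, u) = -111 - 26 = -137)
T(-104, 8*31) - 9062 = -137 - 9062 = -9199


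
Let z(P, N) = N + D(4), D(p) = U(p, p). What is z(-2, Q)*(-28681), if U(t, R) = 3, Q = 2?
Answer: -143405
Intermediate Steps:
D(p) = 3
z(P, N) = 3 + N (z(P, N) = N + 3 = 3 + N)
z(-2, Q)*(-28681) = (3 + 2)*(-28681) = 5*(-28681) = -143405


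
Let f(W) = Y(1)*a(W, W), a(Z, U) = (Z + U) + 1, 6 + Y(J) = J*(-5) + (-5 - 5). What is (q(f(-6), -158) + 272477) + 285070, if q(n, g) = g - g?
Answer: 557547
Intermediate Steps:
Y(J) = -16 - 5*J (Y(J) = -6 + (J*(-5) + (-5 - 5)) = -6 + (-5*J - 10) = -6 + (-10 - 5*J) = -16 - 5*J)
a(Z, U) = 1 + U + Z (a(Z, U) = (U + Z) + 1 = 1 + U + Z)
f(W) = -21 - 42*W (f(W) = (-16 - 5*1)*(1 + W + W) = (-16 - 5)*(1 + 2*W) = -21*(1 + 2*W) = -21 - 42*W)
q(n, g) = 0
(q(f(-6), -158) + 272477) + 285070 = (0 + 272477) + 285070 = 272477 + 285070 = 557547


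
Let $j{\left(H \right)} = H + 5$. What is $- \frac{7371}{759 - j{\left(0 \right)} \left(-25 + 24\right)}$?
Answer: $- \frac{7371}{764} \approx -9.6479$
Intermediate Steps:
$j{\left(H \right)} = 5 + H$
$- \frac{7371}{759 - j{\left(0 \right)} \left(-25 + 24\right)} = - \frac{7371}{759 - \left(5 + 0\right) \left(-25 + 24\right)} = - \frac{7371}{759 - 5 \left(-1\right)} = - \frac{7371}{759 - -5} = - \frac{7371}{759 + 5} = - \frac{7371}{764}$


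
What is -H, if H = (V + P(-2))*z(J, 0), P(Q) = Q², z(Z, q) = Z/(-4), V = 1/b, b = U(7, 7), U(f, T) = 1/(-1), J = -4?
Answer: -3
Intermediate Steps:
U(f, T) = -1
b = -1
V = -1 (V = 1/(-1) = -1)
z(Z, q) = -Z/4 (z(Z, q) = Z*(-¼) = -Z/4)
H = 3 (H = (-1 + (-2)²)*(-¼*(-4)) = (-1 + 4)*1 = 3*1 = 3)
-H = -1*3 = -3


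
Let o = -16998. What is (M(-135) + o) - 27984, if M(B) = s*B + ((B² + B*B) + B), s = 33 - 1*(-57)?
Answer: -20817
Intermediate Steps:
s = 90 (s = 33 + 57 = 90)
M(B) = 2*B² + 91*B (M(B) = 90*B + ((B² + B*B) + B) = 90*B + ((B² + B²) + B) = 90*B + (2*B² + B) = 90*B + (B + 2*B²) = 2*B² + 91*B)
(M(-135) + o) - 27984 = (-135*(91 + 2*(-135)) - 16998) - 27984 = (-135*(91 - 270) - 16998) - 27984 = (-135*(-179) - 16998) - 27984 = (24165 - 16998) - 27984 = 7167 - 27984 = -20817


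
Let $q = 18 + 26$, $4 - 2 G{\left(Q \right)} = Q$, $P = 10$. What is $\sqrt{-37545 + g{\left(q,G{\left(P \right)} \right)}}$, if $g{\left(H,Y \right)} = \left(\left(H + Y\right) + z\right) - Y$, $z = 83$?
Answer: $i \sqrt{37418} \approx 193.44 i$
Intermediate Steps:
$G{\left(Q \right)} = 2 - \frac{Q}{2}$
$q = 44$
$g{\left(H,Y \right)} = 83 + H$ ($g{\left(H,Y \right)} = \left(\left(H + Y\right) + 83\right) - Y = \left(83 + H + Y\right) - Y = 83 + H$)
$\sqrt{-37545 + g{\left(q,G{\left(P \right)} \right)}} = \sqrt{-37545 + \left(83 + 44\right)} = \sqrt{-37545 + 127} = \sqrt{-37418} = i \sqrt{37418}$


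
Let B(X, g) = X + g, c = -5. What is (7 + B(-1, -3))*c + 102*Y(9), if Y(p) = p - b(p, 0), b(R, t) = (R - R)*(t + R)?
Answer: 903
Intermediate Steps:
b(R, t) = 0 (b(R, t) = 0*(R + t) = 0)
Y(p) = p (Y(p) = p - 1*0 = p + 0 = p)
(7 + B(-1, -3))*c + 102*Y(9) = (7 + (-1 - 3))*(-5) + 102*9 = (7 - 4)*(-5) + 918 = 3*(-5) + 918 = -15 + 918 = 903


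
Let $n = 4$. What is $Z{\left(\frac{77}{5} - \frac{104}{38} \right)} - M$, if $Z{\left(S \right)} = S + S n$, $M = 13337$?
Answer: $- \frac{252200}{19} \approx -13274.0$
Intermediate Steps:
$Z{\left(S \right)} = 5 S$ ($Z{\left(S \right)} = S + S 4 = S + 4 S = 5 S$)
$Z{\left(\frac{77}{5} - \frac{104}{38} \right)} - M = 5 \left(\frac{77}{5} - \frac{104}{38}\right) - 13337 = 5 \left(77 \cdot \frac{1}{5} - \frac{52}{19}\right) - 13337 = 5 \left(\frac{77}{5} - \frac{52}{19}\right) - 13337 = 5 \cdot \frac{1203}{95} - 13337 = \frac{1203}{19} - 13337 = - \frac{252200}{19}$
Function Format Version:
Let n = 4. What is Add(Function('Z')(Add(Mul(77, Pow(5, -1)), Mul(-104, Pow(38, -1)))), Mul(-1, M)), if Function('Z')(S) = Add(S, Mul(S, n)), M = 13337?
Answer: Rational(-252200, 19) ≈ -13274.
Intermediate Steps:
Function('Z')(S) = Mul(5, S) (Function('Z')(S) = Add(S, Mul(S, 4)) = Add(S, Mul(4, S)) = Mul(5, S))
Add(Function('Z')(Add(Mul(77, Pow(5, -1)), Mul(-104, Pow(38, -1)))), Mul(-1, M)) = Add(Mul(5, Add(Mul(77, Pow(5, -1)), Mul(-104, Pow(38, -1)))), Mul(-1, 13337)) = Add(Mul(5, Add(Mul(77, Rational(1, 5)), Mul(-104, Rational(1, 38)))), -13337) = Add(Mul(5, Add(Rational(77, 5), Rational(-52, 19))), -13337) = Add(Mul(5, Rational(1203, 95)), -13337) = Add(Rational(1203, 19), -13337) = Rational(-252200, 19)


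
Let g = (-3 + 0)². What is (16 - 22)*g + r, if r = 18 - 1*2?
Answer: -38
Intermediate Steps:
g = 9 (g = (-3)² = 9)
r = 16 (r = 18 - 2 = 16)
(16 - 22)*g + r = (16 - 22)*9 + 16 = -6*9 + 16 = -54 + 16 = -38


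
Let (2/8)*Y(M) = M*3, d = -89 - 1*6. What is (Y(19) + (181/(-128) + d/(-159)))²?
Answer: 21378019107769/414203904 ≈ 51612.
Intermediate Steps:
d = -95 (d = -89 - 6 = -95)
Y(M) = 12*M (Y(M) = 4*(M*3) = 4*(3*M) = 12*M)
(Y(19) + (181/(-128) + d/(-159)))² = (12*19 + (181/(-128) - 95/(-159)))² = (228 + (181*(-1/128) - 95*(-1/159)))² = (228 + (-181/128 + 95/159))² = (228 - 16619/20352)² = (4623637/20352)² = 21378019107769/414203904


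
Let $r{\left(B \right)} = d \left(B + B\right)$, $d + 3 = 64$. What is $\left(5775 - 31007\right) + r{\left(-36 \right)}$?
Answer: $-29624$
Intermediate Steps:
$d = 61$ ($d = -3 + 64 = 61$)
$r{\left(B \right)} = 122 B$ ($r{\left(B \right)} = 61 \left(B + B\right) = 61 \cdot 2 B = 122 B$)
$\left(5775 - 31007\right) + r{\left(-36 \right)} = \left(5775 - 31007\right) + 122 \left(-36\right) = -25232 - 4392 = -29624$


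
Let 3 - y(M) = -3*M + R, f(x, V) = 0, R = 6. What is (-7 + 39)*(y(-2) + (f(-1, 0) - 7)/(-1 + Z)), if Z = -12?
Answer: -3520/13 ≈ -270.77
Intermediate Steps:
y(M) = -3 + 3*M (y(M) = 3 - (-3*M + 6) = 3 - (6 - 3*M) = 3 + (-6 + 3*M) = -3 + 3*M)
(-7 + 39)*(y(-2) + (f(-1, 0) - 7)/(-1 + Z)) = (-7 + 39)*((-3 + 3*(-2)) + (0 - 7)/(-1 - 12)) = 32*((-3 - 6) - 7/(-13)) = 32*(-9 - 7*(-1/13)) = 32*(-9 + 7/13) = 32*(-110/13) = -3520/13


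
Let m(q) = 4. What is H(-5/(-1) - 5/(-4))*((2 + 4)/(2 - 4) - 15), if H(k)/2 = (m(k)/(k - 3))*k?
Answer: -3600/13 ≈ -276.92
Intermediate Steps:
H(k) = 8*k/(-3 + k) (H(k) = 2*((4/(k - 3))*k) = 2*((4/(-3 + k))*k) = 2*(4*k/(-3 + k)) = 8*k/(-3 + k))
H(-5/(-1) - 5/(-4))*((2 + 4)/(2 - 4) - 15) = (8*(-5/(-1) - 5/(-4))/(-3 + (-5/(-1) - 5/(-4))))*((2 + 4)/(2 - 4) - 15) = (8*(-5*(-1) - 5*(-¼))/(-3 + (-5*(-1) - 5*(-¼))))*(6/(-2) - 15) = (8*(5 + 5/4)/(-3 + (5 + 5/4)))*(6*(-½) - 15) = (8*(25/4)/(-3 + 25/4))*(-3 - 15) = (8*(25/4)/(13/4))*(-18) = (8*(25/4)*(4/13))*(-18) = (200/13)*(-18) = -3600/13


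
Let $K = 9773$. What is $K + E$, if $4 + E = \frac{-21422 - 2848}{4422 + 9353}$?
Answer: $\frac{26908741}{2755} \approx 9767.2$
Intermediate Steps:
$E = - \frac{15874}{2755}$ ($E = -4 + \frac{-21422 - 2848}{4422 + 9353} = -4 - \frac{24270}{13775} = -4 - \frac{4854}{2755} = - \frac{15874}{2755} \approx -5.7619$)
$K + E = 9773 - \frac{15874}{2755} = \frac{26908741}{2755}$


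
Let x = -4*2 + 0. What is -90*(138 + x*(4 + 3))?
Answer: -7380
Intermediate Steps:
x = -8 (x = -1*8 + 0 = -8 + 0 = -8)
-90*(138 + x*(4 + 3)) = -90*(138 - 8*(4 + 3)) = -90*(138 - 8*7) = -90*(138 - 56) = -90*82 = -7380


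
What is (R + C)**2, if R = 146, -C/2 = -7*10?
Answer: 81796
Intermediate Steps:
C = 140 (C = -(-14)*10 = -2*(-70) = 140)
(R + C)**2 = (146 + 140)**2 = 286**2 = 81796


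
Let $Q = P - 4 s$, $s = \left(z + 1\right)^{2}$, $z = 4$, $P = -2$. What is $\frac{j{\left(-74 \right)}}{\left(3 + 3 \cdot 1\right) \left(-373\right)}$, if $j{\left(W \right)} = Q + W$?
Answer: $\frac{88}{1119} \approx 0.078642$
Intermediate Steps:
$s = 25$ ($s = \left(4 + 1\right)^{2} = 5^{2} = 25$)
$Q = -102$ ($Q = -2 - 100 = -102$)
$j{\left(W \right)} = -102 + W$
$\frac{j{\left(-74 \right)}}{\left(3 + 3 \cdot 1\right) \left(-373\right)} = \frac{-102 - 74}{\left(3 + 3 \cdot 1\right) \left(-373\right)} = - \frac{176}{\left(3 + 3\right) \left(-373\right)} = - \frac{176}{6 \left(-373\right)} = - \frac{176}{-2238} = \left(-176\right) \left(- \frac{1}{2238}\right) = \frac{88}{1119}$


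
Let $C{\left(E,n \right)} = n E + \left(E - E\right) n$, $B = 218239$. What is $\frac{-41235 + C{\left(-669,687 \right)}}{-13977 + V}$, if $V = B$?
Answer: $- \frac{250419}{102131} \approx -2.4519$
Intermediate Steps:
$C{\left(E,n \right)} = E n$ ($C{\left(E,n \right)} = E n + 0 n = E n + 0 = E n$)
$V = 218239$
$\frac{-41235 + C{\left(-669,687 \right)}}{-13977 + V} = \frac{-41235 - 459603}{-13977 + 218239} = \frac{-41235 - 459603}{204262} = \left(-500838\right) \frac{1}{204262} = - \frac{250419}{102131}$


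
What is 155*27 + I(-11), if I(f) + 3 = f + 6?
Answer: 4177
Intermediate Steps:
I(f) = 3 + f (I(f) = -3 + (f + 6) = -3 + (6 + f) = 3 + f)
155*27 + I(-11) = 155*27 + (3 - 11) = 4185 - 8 = 4177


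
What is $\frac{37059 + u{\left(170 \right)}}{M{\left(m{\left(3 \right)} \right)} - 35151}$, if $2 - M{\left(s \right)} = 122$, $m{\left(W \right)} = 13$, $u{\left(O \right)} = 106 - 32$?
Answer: $- \frac{37133}{35271} \approx -1.0528$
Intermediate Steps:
$u{\left(O \right)} = 74$
$M{\left(s \right)} = -120$ ($M{\left(s \right)} = 2 - 122 = -120$)
$\frac{37059 + u{\left(170 \right)}}{M{\left(m{\left(3 \right)} \right)} - 35151} = \frac{37059 + 74}{-120 - 35151} = \frac{37133}{-35271} = 37133 \left(- \frac{1}{35271}\right) = - \frac{37133}{35271}$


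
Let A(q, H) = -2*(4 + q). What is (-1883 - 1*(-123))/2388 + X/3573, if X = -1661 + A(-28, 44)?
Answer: -845027/711027 ≈ -1.1885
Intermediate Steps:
A(q, H) = -8 - 2*q
X = -1613 (X = -1661 + (-8 - 2*(-28)) = -1661 + (-8 + 56) = -1661 + 48 = -1613)
(-1883 - 1*(-123))/2388 + X/3573 = (-1883 - 1*(-123))/2388 - 1613/3573 = (-1883 + 123)*(1/2388) - 1613*1/3573 = -1760*1/2388 - 1613/3573 = -440/597 - 1613/3573 = -845027/711027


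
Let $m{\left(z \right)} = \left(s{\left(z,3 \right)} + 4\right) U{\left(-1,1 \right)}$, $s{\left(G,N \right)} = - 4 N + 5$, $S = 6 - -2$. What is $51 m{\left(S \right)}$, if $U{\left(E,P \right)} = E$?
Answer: $153$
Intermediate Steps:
$S = 8$ ($S = 6 + 2 = 8$)
$s{\left(G,N \right)} = 5 - 4 N$
$m{\left(z \right)} = 3$ ($m{\left(z \right)} = \left(\left(5 - 12\right) + 4\right) \left(-1\right) = \left(-7 + 4\right) \left(-1\right) = \left(-3\right) \left(-1\right) = 3$)
$51 m{\left(S \right)} = 51 \cdot 3 = 153$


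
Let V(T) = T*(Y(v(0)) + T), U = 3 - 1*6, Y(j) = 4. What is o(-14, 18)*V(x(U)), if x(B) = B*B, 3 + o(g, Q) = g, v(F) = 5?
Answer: -1989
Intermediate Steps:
o(g, Q) = -3 + g
U = -3 (U = 3 - 6 = -3)
x(B) = B²
V(T) = T*(4 + T)
o(-14, 18)*V(x(U)) = (-3 - 14)*((-3)²*(4 + (-3)²)) = -153*(4 + 9) = -153*13 = -17*117 = -1989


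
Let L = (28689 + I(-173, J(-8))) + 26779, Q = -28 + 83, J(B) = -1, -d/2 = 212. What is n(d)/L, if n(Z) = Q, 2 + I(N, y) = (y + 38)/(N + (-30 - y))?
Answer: 2222/2240819 ≈ 0.00099160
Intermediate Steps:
d = -424 (d = -2*212 = -424)
Q = 55
I(N, y) = -2 + (38 + y)/(-30 + N - y) (I(N, y) = -2 + (y + 38)/(N + (-30 - y)) = -2 + (38 + y)/(-30 + N - y))
n(Z) = 55
L = 11204095/202 (L = (28689 + (-98 - 3*(-1) + 2*(-173))/(30 - 1 - 1*(-173))) + 26779 = (28689 + (-98 + 3 - 346)/(30 - 1 + 173)) + 26779 = (28689 - 441/202) + 26779 = 5794737/202 + 26779 = 11204095/202 ≈ 55466.)
n(d)/L = 55/(11204095/202) = 55*(202/11204095) = 2222/2240819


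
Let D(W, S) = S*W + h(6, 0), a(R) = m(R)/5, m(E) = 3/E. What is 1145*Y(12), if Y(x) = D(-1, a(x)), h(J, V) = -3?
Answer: -13969/4 ≈ -3492.3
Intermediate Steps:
a(R) = 3/(5*R) (a(R) = (3/R)/5 = (3/R)*(⅕) = 3/(5*R))
D(W, S) = -3 + S*W (D(W, S) = S*W - 3 = -3 + S*W)
Y(x) = -3 - 3/(5*x) (Y(x) = -3 + (3/(5*x))*(-1) = -3 - 3/(5*x))
1145*Y(12) = 1145*(-3 - ⅗/12) = 1145*(-3 - ⅗*1/12) = 1145*(-3 - 1/20) = 1145*(-61/20) = -13969/4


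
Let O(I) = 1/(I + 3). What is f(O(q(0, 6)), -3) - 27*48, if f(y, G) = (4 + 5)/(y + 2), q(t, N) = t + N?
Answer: -24543/19 ≈ -1291.7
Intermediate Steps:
q(t, N) = N + t
O(I) = 1/(3 + I)
f(y, G) = 9/(2 + y)
f(O(q(0, 6)), -3) - 27*48 = 9/(2 + 1/(3 + (6 + 0))) - 27*48 = 9/(2 + 1/(3 + 6)) - 1296 = 9/(2 + 1/9) - 1296 = 9/(19/9) - 1296 = 9*(9/19) - 1296 = 81/19 - 1296 = -24543/19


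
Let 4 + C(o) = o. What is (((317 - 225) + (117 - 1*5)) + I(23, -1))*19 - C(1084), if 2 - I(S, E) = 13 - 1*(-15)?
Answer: 2302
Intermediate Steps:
C(o) = -4 + o
I(S, E) = -26 (I(S, E) = 2 - (13 - 1*(-15)) = 2 - (13 + 15) = 2 - 1*28 = 2 - 28 = -26)
(((317 - 225) + (117 - 1*5)) + I(23, -1))*19 - C(1084) = (((317 - 225) + (117 - 1*5)) - 26)*19 - (-4 + 1084) = ((92 + (117 - 5)) - 26)*19 - 1*1080 = ((92 + 112) - 26)*19 - 1080 = (204 - 26)*19 - 1080 = 178*19 - 1080 = 3382 - 1080 = 2302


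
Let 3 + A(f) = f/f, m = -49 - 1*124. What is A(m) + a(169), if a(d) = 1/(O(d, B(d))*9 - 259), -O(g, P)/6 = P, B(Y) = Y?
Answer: -18771/9385 ≈ -2.0001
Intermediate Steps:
O(g, P) = -6*P
m = -173 (m = -49 - 124 = -173)
A(f) = -2 (A(f) = -3 + f/f = -3 + 1 = -2)
a(d) = 1/(-259 - 54*d) (a(d) = 1/(-6*d*9 - 259) = 1/(-54*d - 259) = 1/(-259 - 54*d))
A(m) + a(169) = -2 + 1/(-259 - 54*169) = -2 + 1/(-259 - 9126) = -2 + 1/(-9385) = -2 - 1/9385 = -18771/9385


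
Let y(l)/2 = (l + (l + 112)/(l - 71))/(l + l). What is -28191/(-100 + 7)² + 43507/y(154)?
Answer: 114509453749/2686956 ≈ 42617.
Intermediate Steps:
y(l) = (l + (112 + l)/(-71 + l))/l (y(l) = 2*((l + (l + 112)/(l - 71))/(l + l)) = 2*((l + (112 + l)/(-71 + l))/((2*l))) = 2*((l + (112 + l)/(-71 + l))*(1/(2*l))) = 2*((l + (112 + l)/(-71 + l))/(2*l)) = (l + (112 + l)/(-71 + l))/l)
-28191/(-100 + 7)² + 43507/y(154) = -28191/(-100 + 7)² + 43507/(((112 + 154² - 70*154)/(154*(-71 + 154)))) = -28191/((-93)²) + 43507/(((1/154)*(112 + 23716 - 10780)/83)) = -28191/8649 + 43507/(((1/154)*(1/83)*13048)) = -28191*1/8649 + 43507/(932/913) = -9397/2883 + 43507*(913/932) = -9397/2883 + 39721891/932 = 114509453749/2686956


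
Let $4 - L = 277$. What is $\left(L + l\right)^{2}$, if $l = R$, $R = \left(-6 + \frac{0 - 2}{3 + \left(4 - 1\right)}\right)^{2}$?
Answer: $\frac{4393216}{81} \approx 54237.0$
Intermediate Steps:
$L = -273$ ($L = 4 - 277 = -273$)
$R = \frac{361}{9}$ ($R = \left(-6 - \frac{2}{3 + 3}\right)^{2} = \left(-6 - \frac{2}{6}\right)^{2} = \left(-6 - \frac{1}{3}\right)^{2} = \left(- \frac{19}{3}\right)^{2} = \frac{361}{9} \approx 40.111$)
$l = \frac{361}{9} \approx 40.111$
$\left(L + l\right)^{2} = \left(-273 + \frac{361}{9}\right)^{2} = \left(- \frac{2096}{9}\right)^{2} = \frac{4393216}{81}$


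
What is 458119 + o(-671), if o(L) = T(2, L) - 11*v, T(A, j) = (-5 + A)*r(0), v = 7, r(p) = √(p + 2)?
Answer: 458042 - 3*√2 ≈ 4.5804e+5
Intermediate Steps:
r(p) = √(2 + p)
T(A, j) = √2*(-5 + A) (T(A, j) = (-5 + A)*√(2 + 0) = (-5 + A)*√2 = √2*(-5 + A))
o(L) = -77 - 3*√2 (o(L) = √2*(-5 + 2) - 11*7 = √2*(-3) - 77 = -3*√2 - 77 = -77 - 3*√2)
458119 + o(-671) = 458119 + (-77 - 3*√2) = 458042 - 3*√2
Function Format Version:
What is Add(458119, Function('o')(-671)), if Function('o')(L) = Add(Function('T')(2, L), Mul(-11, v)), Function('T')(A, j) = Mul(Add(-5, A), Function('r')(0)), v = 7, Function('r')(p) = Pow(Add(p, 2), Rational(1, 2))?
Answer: Add(458042, Mul(-3, Pow(2, Rational(1, 2)))) ≈ 4.5804e+5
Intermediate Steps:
Function('r')(p) = Pow(Add(2, p), Rational(1, 2))
Function('T')(A, j) = Mul(Pow(2, Rational(1, 2)), Add(-5, A)) (Function('T')(A, j) = Mul(Add(-5, A), Pow(Add(2, 0), Rational(1, 2))) = Mul(Add(-5, A), Pow(2, Rational(1, 2))) = Mul(Pow(2, Rational(1, 2)), Add(-5, A)))
Function('o')(L) = Add(-77, Mul(-3, Pow(2, Rational(1, 2)))) (Function('o')(L) = Add(Mul(Pow(2, Rational(1, 2)), Add(-5, 2)), Mul(-11, 7)) = Add(Mul(Pow(2, Rational(1, 2)), -3), -77) = Add(Mul(-3, Pow(2, Rational(1, 2))), -77) = Add(-77, Mul(-3, Pow(2, Rational(1, 2)))))
Add(458119, Function('o')(-671)) = Add(458119, Add(-77, Mul(-3, Pow(2, Rational(1, 2))))) = Add(458042, Mul(-3, Pow(2, Rational(1, 2))))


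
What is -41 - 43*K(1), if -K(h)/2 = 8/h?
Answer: 647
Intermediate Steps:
K(h) = -16/h
-41 - 43*K(1) = -41 - (-688)/1 = -41 - (-688) = -41 - 43*(-16) = -41 + 688 = 647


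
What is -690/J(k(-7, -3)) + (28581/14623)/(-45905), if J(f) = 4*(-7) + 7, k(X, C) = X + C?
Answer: 22055946769/671268815 ≈ 32.857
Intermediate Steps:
k(X, C) = C + X
J(f) = -21 (J(f) = -28 + 7 = -21)
-690/J(k(-7, -3)) + (28581/14623)/(-45905) = -690/(-21) + (28581/14623)/(-45905) = -690*(-1/21) + (28581*(1/14623))*(-1/45905) = 230/7 + (4083/2089)*(-1/45905) = 230/7 - 4083/95895545 = 22055946769/671268815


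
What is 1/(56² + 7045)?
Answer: 1/10181 ≈ 9.8222e-5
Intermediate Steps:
1/(56² + 7045) = 1/(3136 + 7045) = 1/10181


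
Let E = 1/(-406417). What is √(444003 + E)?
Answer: 5*√2933523876265730/406417 ≈ 666.34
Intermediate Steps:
E = -1/406417 ≈ -2.4605e-6
√(444003 + E) = √(444003 - 1/406417) = √(180450367250/406417) = 5*√2933523876265730/406417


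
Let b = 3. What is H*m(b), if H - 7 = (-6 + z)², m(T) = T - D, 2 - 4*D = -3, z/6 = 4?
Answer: 2317/4 ≈ 579.25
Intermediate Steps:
z = 24 (z = 6*4 = 24)
D = 5/4 (D = ½ - ¼*(-3) = ½ + ¾ = 5/4 ≈ 1.2500)
m(T) = -5/4 + T (m(T) = T - 1*5/4 = T - 5/4 = -5/4 + T)
H = 331 (H = 7 + (-6 + 24)² = 7 + 18² = 7 + 324 = 331)
H*m(b) = 331*(-5/4 + 3) = 331*(7/4) = 2317/4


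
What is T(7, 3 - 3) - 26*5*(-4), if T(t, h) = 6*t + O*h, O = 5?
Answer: 562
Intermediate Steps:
T(t, h) = 5*h + 6*t (T(t, h) = 6*t + 5*h = 5*h + 6*t)
T(7, 3 - 3) - 26*5*(-4) = (5*(3 - 3) + 6*7) - 26*5*(-4) = (5*0 + 42) - (-520) = (0 + 42) - 26*(-20) = 42 + 520 = 562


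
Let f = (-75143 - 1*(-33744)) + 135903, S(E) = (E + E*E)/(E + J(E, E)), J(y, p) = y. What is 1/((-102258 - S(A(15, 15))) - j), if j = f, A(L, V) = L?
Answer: -1/196770 ≈ -5.0821e-6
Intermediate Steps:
S(E) = (E + E²)/(2*E) (S(E) = (E + E*E)/(E + E) = (E + E²)/((2*E)) = (E + E²)*(1/(2*E)) = (E + E²)/(2*E))
f = 94504 (f = (-75143 + 33744) + 135903 = -41399 + 135903 = 94504)
j = 94504
1/((-102258 - S(A(15, 15))) - j) = 1/((-102258 - (½ + (½)*15)) - 1*94504) = 1/((-102258 - (½ + 15/2)) - 94504) = 1/((-102258 - 1*8) - 94504) = 1/((-102258 - 8) - 94504) = 1/(-102266 - 94504) = 1/(-196770) = -1/196770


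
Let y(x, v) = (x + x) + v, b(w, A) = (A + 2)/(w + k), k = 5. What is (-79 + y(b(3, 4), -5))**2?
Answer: 27225/4 ≈ 6806.3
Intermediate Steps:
b(w, A) = (2 + A)/(5 + w) (b(w, A) = (A + 2)/(w + 5) = (2 + A)/(5 + w))
y(x, v) = v + 2*x (y(x, v) = 2*x + v = v + 2*x)
(-79 + y(b(3, 4), -5))**2 = (-79 + (-5 + 2*((2 + 4)/(5 + 3))))**2 = (-79 + (-5 + 2*(6/8)))**2 = (-79 + (-5 + 2*((1/8)*6)))**2 = (-79 + (-5 + 2*(3/4)))**2 = (-79 + (-5 + 3/2))**2 = (-79 - 7/2)**2 = (-165/2)**2 = 27225/4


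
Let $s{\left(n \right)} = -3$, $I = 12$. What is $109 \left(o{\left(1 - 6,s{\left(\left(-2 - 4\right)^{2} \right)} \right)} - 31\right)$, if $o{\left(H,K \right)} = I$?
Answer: $-2071$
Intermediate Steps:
$o{\left(H,K \right)} = 12$
$109 \left(o{\left(1 - 6,s{\left(\left(-2 - 4\right)^{2} \right)} \right)} - 31\right) = 109 \left(12 - 31\right) = 109 \left(-19\right) = -2071$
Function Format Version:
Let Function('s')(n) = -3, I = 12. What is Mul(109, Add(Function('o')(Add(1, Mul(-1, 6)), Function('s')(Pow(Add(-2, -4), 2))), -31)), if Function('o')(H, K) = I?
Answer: -2071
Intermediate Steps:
Function('o')(H, K) = 12
Mul(109, Add(Function('o')(Add(1, Mul(-1, 6)), Function('s')(Pow(Add(-2, -4), 2))), -31)) = Mul(109, Add(12, -31)) = Mul(109, -19) = -2071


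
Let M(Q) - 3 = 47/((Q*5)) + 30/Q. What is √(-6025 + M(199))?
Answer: I*√5961734535/995 ≈ 77.6*I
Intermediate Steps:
M(Q) = 3 + 197/(5*Q) (M(Q) = 3 + (47/((Q*5)) + 30/Q) = 3 + (47/((5*Q)) + 30/Q) = 3 + (47*(1/(5*Q)) + 30/Q) = 3 + (47/(5*Q) + 30/Q) = 3 + 197/(5*Q))
√(-6025 + M(199)) = √(-6025 + (3 + (197/5)/199)) = √(-6025 + (3 + (197/5)*(1/199))) = √(-6025 + (3 + 197/995)) = √(-6025 + 3182/995) = √(-5991693/995) = I*√5961734535/995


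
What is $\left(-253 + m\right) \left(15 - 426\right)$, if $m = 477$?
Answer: $-92064$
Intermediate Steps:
$\left(-253 + m\right) \left(15 - 426\right) = \left(-253 + 477\right) \left(15 - 426\right) = 224 \left(-411\right) = -92064$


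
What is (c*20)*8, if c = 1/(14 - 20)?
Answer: -80/3 ≈ -26.667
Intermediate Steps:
c = -1/6 (c = 1/(-6) = -1/6 ≈ -0.16667)
(c*20)*8 = -1/6*20*8 = -10/3*8 = -80/3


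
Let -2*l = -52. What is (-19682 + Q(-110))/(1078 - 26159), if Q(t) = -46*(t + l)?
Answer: 15818/25081 ≈ 0.63068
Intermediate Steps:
l = 26 (l = -½*(-52) = 26)
Q(t) = -1196 - 46*t (Q(t) = -46*(t + 26) = -46*(26 + t) = -1196 - 46*t)
(-19682 + Q(-110))/(1078 - 26159) = (-19682 + (-1196 - 46*(-110)))/(1078 - 26159) = (-19682 + (-1196 + 5060))/(-25081) = (-19682 + 3864)*(-1/25081) = -15818*(-1/25081) = 15818/25081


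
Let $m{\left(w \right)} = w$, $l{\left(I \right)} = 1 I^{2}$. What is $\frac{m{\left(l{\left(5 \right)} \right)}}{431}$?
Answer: $\frac{25}{431} \approx 0.058005$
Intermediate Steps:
$l{\left(I \right)} = I^{2}$
$\frac{m{\left(l{\left(5 \right)} \right)}}{431} = \frac{5^{2}}{431} = 25 \cdot \frac{1}{431} = \frac{25}{431}$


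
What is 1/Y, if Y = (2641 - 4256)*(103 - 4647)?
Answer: 1/7338560 ≈ 1.3627e-7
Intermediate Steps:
Y = 7338560 (Y = -1615*(-4544) = 7338560)
1/Y = 1/7338560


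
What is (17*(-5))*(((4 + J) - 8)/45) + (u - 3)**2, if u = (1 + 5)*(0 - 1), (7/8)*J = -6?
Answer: 6395/63 ≈ 101.51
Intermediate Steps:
J = -48/7 (J = (8/7)*(-6) = -48/7 ≈ -6.8571)
u = -6 (u = 6*(-1) = -6)
(17*(-5))*(((4 + J) - 8)/45) + (u - 3)**2 = (17*(-5))*(((4 - 48/7) - 8)/45) + (-6 - 3)**2 = -85*(-20/7 - 8)/45 + (-9)**2 = -(-6460)/(7*45) + 81 = -85*(-76/315) + 81 = 1292/63 + 81 = 6395/63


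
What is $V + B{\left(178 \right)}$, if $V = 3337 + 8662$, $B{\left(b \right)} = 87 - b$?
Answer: $11908$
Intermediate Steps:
$V = 11999$
$V + B{\left(178 \right)} = 11999 + \left(87 - 178\right) = 11999 - 91 = 11908$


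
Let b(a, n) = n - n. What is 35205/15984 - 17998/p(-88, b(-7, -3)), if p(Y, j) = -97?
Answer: 97031639/516816 ≈ 187.75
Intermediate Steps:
b(a, n) = 0
35205/15984 - 17998/p(-88, b(-7, -3)) = 35205/15984 - 17998/(-97) = 35205*(1/15984) - 17998*(-1/97) = 11735/5328 + 17998/97 = 97031639/516816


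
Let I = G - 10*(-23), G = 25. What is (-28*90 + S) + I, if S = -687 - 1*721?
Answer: -3673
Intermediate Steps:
S = -1408 (S = -687 - 721 = -1408)
I = 255 (I = 25 - 10*(-23) = 25 + 230 = 255)
(-28*90 + S) + I = (-28*90 - 1408) + 255 = (-2520 - 1408) + 255 = -3928 + 255 = -3673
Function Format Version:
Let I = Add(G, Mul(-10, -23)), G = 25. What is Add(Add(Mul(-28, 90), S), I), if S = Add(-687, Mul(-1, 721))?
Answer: -3673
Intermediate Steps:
S = -1408 (S = Add(-687, -721) = -1408)
I = 255 (I = Add(25, Mul(-10, -23)) = Add(25, 230) = 255)
Add(Add(Mul(-28, 90), S), I) = Add(Add(Mul(-28, 90), -1408), 255) = Add(Add(-2520, -1408), 255) = Add(-3928, 255) = -3673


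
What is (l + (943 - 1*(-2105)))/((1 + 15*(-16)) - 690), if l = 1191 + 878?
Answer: -5117/929 ≈ -5.5081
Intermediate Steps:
l = 2069
(l + (943 - 1*(-2105)))/((1 + 15*(-16)) - 690) = (2069 + (943 - 1*(-2105)))/((1 + 15*(-16)) - 690) = (2069 + (943 + 2105))/((1 - 240) - 690) = (2069 + 3048)/(-239 - 690) = 5117/(-929) = 5117*(-1/929) = -5117/929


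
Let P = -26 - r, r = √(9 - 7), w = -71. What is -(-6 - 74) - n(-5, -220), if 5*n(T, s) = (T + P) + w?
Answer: 502/5 + √2/5 ≈ 100.68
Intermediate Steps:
r = √2 ≈ 1.4142
P = -26 - √2 ≈ -27.414
n(T, s) = -97/5 - √2/5 + T/5 (n(T, s) = ((T + (-26 - √2)) - 71)/5 = ((-26 + T - √2) - 71)/5 = (-97 + T - √2)/5 = -97/5 - √2/5 + T/5)
-(-6 - 74) - n(-5, -220) = -(-6 - 74) - (-97/5 - √2/5 + (⅕)*(-5)) = -1*(-80) - (-97/5 - √2/5 - 1) = 80 - (-102/5 - √2/5) = 80 + (102/5 + √2/5) = 502/5 + √2/5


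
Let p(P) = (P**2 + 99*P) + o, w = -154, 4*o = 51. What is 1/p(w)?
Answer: 4/33931 ≈ 0.00011789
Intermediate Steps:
o = 51/4 (o = (1/4)*51 = 51/4 ≈ 12.750)
p(P) = 51/4 + P**2 + 99*P (p(P) = (P**2 + 99*P) + 51/4 = 51/4 + P**2 + 99*P)
1/p(w) = 1/(51/4 + (-154)**2 + 99*(-154)) = 1/(51/4 + 23716 - 15246) = 1/(33931/4) = 4/33931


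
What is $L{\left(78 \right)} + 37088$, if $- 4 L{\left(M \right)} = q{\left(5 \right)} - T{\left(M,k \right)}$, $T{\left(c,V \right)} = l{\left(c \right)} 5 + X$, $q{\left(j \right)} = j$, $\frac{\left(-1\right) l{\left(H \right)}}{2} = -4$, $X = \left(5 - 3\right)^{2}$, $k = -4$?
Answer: $\frac{148391}{4} \approx 37098.0$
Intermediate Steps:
$X = 4$ ($X = 2^{2} = 4$)
$l{\left(H \right)} = 8$ ($l{\left(H \right)} = \left(-2\right) \left(-4\right) = 8$)
$T{\left(c,V \right)} = 44$ ($T{\left(c,V \right)} = 8 \cdot 5 + 4 = 40 + 4 = 44$)
$L{\left(M \right)} = \frac{39}{4}$ ($L{\left(M \right)} = - \frac{5 - 44}{4} = \left(- \frac{1}{4}\right) \left(-39\right) = \frac{39}{4}$)
$L{\left(78 \right)} + 37088 = \frac{39}{4} + 37088 = \frac{148391}{4}$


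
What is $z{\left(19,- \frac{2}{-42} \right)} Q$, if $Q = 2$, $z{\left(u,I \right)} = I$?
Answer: $\frac{2}{21} \approx 0.095238$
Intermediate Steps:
$z{\left(19,- \frac{2}{-42} \right)} Q = - \frac{2}{-42} \cdot 2 = \left(-2\right) \left(- \frac{1}{42}\right) 2 = \frac{1}{21} \cdot 2 = \frac{2}{21}$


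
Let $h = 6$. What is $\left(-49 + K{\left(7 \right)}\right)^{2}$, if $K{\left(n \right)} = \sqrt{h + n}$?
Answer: $\left(49 - \sqrt{13}\right)^{2} \approx 2060.7$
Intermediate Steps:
$K{\left(n \right)} = \sqrt{6 + n}$
$\left(-49 + K{\left(7 \right)}\right)^{2} = \left(-49 + \sqrt{6 + 7}\right)^{2} = \left(-49 + \sqrt{13}\right)^{2}$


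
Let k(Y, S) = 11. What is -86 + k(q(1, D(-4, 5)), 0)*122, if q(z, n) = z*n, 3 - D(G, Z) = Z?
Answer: 1256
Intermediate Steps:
D(G, Z) = 3 - Z
q(z, n) = n*z
-86 + k(q(1, D(-4, 5)), 0)*122 = -86 + 11*122 = -86 + 1342 = 1256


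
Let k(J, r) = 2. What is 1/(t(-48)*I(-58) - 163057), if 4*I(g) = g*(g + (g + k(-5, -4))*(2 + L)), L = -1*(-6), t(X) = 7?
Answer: -1/111698 ≈ -8.9527e-6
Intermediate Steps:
L = 6
I(g) = g*(16 + 9*g)/4 (I(g) = (g*(g + (g + 2)*(2 + 6)))/4 = (g*(g + (2 + g)*8))/4 = (g*(g + (16 + 8*g)))/4 = (g*(16 + 9*g))/4 = g*(16 + 9*g)/4)
1/(t(-48)*I(-58) - 163057) = 1/(7*((¼)*(-58)*(16 + 9*(-58))) - 163057) = 1/(7*((¼)*(-58)*(16 - 522)) - 163057) = 1/(7*((¼)*(-58)*(-506)) - 163057) = 1/(7*7337 - 163057) = 1/(51359 - 163057) = 1/(-111698) = -1/111698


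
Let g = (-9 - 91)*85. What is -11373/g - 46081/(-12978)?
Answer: 2265913/463500 ≈ 4.8887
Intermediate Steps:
g = -8500 (g = -100*85 = -8500)
-11373/g - 46081/(-12978) = -11373/(-8500) - 46081/(-12978) = -11373*(-1/8500) - 46081*(-1/12978) = 669/500 + 6583/1854 = 2265913/463500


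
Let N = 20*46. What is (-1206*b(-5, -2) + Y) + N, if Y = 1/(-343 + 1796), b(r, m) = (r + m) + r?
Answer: 22364577/1453 ≈ 15392.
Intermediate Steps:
b(r, m) = m + 2*r (b(r, m) = (m + r) + r = m + 2*r)
N = 920
Y = 1/1453 ≈ 0.00068823
(-1206*b(-5, -2) + Y) + N = (-1206*(-2 + 2*(-5)) + 1/1453) + 920 = (-1206*(-2 - 10) + 1/1453) + 920 = (-1206*(-12) + 1/1453) + 920 = (14472 + 1/1453) + 920 = 21027817/1453 + 920 = 22364577/1453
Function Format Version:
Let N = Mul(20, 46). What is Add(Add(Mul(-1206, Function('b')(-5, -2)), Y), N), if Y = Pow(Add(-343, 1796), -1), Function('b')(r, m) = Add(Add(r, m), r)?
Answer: Rational(22364577, 1453) ≈ 15392.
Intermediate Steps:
Function('b')(r, m) = Add(m, Mul(2, r)) (Function('b')(r, m) = Add(Add(m, r), r) = Add(m, Mul(2, r)))
N = 920
Y = Rational(1, 1453) (Y = Pow(1453, -1) = Rational(1, 1453) ≈ 0.00068823)
Add(Add(Mul(-1206, Function('b')(-5, -2)), Y), N) = Add(Add(Mul(-1206, Add(-2, Mul(2, -5))), Rational(1, 1453)), 920) = Add(Add(Mul(-1206, Add(-2, -10)), Rational(1, 1453)), 920) = Add(Add(Mul(-1206, -12), Rational(1, 1453)), 920) = Add(Add(14472, Rational(1, 1453)), 920) = Add(Rational(21027817, 1453), 920) = Rational(22364577, 1453)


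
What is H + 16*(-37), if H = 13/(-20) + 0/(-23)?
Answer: -11853/20 ≈ -592.65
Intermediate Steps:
H = -13/20 (H = 13*(-1/20) + 0*(-1/23) = -13/20 + 0 = -13/20 ≈ -0.65000)
H + 16*(-37) = -13/20 + 16*(-37) = -13/20 - 592 = -11853/20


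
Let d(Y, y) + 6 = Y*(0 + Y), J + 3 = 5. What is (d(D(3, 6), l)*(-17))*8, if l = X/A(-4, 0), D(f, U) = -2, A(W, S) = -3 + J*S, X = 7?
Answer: 272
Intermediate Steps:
J = 2 (J = -3 + 5 = 2)
A(W, S) = -3 + 2*S
l = -7/3 (l = 7/(-3 + 2*0) = 7/(-3 + 0) = 7/(-3) = 7*(-1/3) = -7/3 ≈ -2.3333)
d(Y, y) = -6 + Y**2 (d(Y, y) = -6 + Y*(0 + Y) = -6 + Y*Y = -6 + Y**2)
(d(D(3, 6), l)*(-17))*8 = ((-6 + (-2)**2)*(-17))*8 = ((-6 + 4)*(-17))*8 = -2*(-17)*8 = 34*8 = 272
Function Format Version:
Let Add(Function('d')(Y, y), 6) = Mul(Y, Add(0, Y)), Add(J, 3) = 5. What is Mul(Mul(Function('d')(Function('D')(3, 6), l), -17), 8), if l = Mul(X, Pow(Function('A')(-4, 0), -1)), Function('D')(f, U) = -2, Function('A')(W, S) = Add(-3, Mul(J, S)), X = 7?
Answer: 272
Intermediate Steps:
J = 2 (J = Add(-3, 5) = 2)
Function('A')(W, S) = Add(-3, Mul(2, S))
l = Rational(-7, 3) (l = Mul(7, Pow(Add(-3, Mul(2, 0)), -1)) = Mul(7, Pow(Add(-3, 0), -1)) = Mul(7, Pow(-3, -1)) = Mul(7, Rational(-1, 3)) = Rational(-7, 3) ≈ -2.3333)
Function('d')(Y, y) = Add(-6, Pow(Y, 2)) (Function('d')(Y, y) = Add(-6, Mul(Y, Add(0, Y))) = Add(-6, Mul(Y, Y)) = Add(-6, Pow(Y, 2)))
Mul(Mul(Function('d')(Function('D')(3, 6), l), -17), 8) = Mul(Mul(Add(-6, Pow(-2, 2)), -17), 8) = Mul(Mul(Add(-6, 4), -17), 8) = Mul(Mul(-2, -17), 8) = Mul(34, 8) = 272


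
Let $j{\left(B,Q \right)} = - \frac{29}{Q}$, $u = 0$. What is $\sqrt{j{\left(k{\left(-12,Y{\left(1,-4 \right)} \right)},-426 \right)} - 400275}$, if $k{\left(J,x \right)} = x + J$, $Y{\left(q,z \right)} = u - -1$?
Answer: $\frac{i \sqrt{72640293546}}{426} \approx 632.67 i$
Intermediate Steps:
$Y{\left(q,z \right)} = 1$ ($Y{\left(q,z \right)} = 0 - -1 = 0 + 1 = 1$)
$k{\left(J,x \right)} = J + x$
$\sqrt{j{\left(k{\left(-12,Y{\left(1,-4 \right)} \right)},-426 \right)} - 400275} = \sqrt{- \frac{29}{-426} - 400275} = \sqrt{\left(-29\right) \left(- \frac{1}{426}\right) - 400275} = \sqrt{\frac{29}{426} - 400275} = \sqrt{- \frac{170517121}{426}} = \frac{i \sqrt{72640293546}}{426}$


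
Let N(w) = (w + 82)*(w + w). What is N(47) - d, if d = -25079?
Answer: 37205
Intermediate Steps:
N(w) = 2*w*(82 + w) (N(w) = (82 + w)*(2*w) = 2*w*(82 + w))
N(47) - d = 2*47*(82 + 47) - 1*(-25079) = 2*47*129 + 25079 = 12126 + 25079 = 37205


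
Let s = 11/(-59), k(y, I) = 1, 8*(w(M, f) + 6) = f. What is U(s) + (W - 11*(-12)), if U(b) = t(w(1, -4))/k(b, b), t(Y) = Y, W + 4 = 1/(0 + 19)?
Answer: 4619/38 ≈ 121.55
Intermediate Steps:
w(M, f) = -6 + f/8
W = -75/19 (W = -4 + 1/(0 + 19) = -4 + 1/19 = -75/19 ≈ -3.9474)
s = -11/59 (s = 11*(-1/59) = -11/59 ≈ -0.18644)
U(b) = -13/2 (U(b) = (-6 + (⅛)*(-4))/1 = (-6 - ½)*1 = -13/2*1 = -13/2)
U(s) + (W - 11*(-12)) = -13/2 + (-75/19 - 11*(-12)) = -13/2 + (-75/19 + 132) = -13/2 + 2433/19 = 4619/38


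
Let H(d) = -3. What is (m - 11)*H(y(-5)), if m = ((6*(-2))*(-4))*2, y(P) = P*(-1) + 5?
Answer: -255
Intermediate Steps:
y(P) = 5 - P (y(P) = -P + 5 = 5 - P)
m = 96 (m = -12*(-4)*2 = 48*2 = 96)
(m - 11)*H(y(-5)) = (96 - 11)*(-3) = 85*(-3) = -255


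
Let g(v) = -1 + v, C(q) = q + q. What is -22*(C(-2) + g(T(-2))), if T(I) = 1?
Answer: 88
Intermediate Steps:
C(q) = 2*q
-22*(C(-2) + g(T(-2))) = -22*(2*(-2) + (-1 + 1)) = -22*(-4 + 0) = -22*(-4) = 88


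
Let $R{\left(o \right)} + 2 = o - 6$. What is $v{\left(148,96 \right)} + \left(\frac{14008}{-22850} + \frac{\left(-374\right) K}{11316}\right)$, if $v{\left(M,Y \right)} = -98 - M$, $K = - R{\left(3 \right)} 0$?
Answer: $- \frac{2817554}{11425} \approx -246.61$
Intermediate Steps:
$R{\left(o \right)} = -8 + o$ ($R{\left(o \right)} = -2 + \left(o - 6\right) = -2 + \left(-6 + o\right) = -8 + o$)
$K = 0$ ($K = - (-8 + 3) 0 = \left(-1\right) \left(-5\right) 0 = 5 \cdot 0 = 0$)
$v{\left(148,96 \right)} + \left(\frac{14008}{-22850} + \frac{\left(-374\right) K}{11316}\right) = \left(-98 - 148\right) + \left(\frac{14008}{-22850} + \frac{\left(-374\right) 0}{11316}\right) = \left(-98 - 148\right) + \left(14008 \left(- \frac{1}{22850}\right) + 0 \cdot \frac{1}{11316}\right) = -246 + \left(- \frac{7004}{11425} + 0\right) = -246 - \frac{7004}{11425} = - \frac{2817554}{11425}$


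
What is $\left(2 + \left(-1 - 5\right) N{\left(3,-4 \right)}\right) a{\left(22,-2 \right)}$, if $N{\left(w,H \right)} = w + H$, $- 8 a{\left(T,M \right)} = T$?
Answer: $-22$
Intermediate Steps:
$a{\left(T,M \right)} = - \frac{T}{8}$
$N{\left(w,H \right)} = H + w$
$\left(2 + \left(-1 - 5\right) N{\left(3,-4 \right)}\right) a{\left(22,-2 \right)} = \left(2 + \left(-1 - 5\right) \left(-4 + 3\right)\right) \left(\left(- \frac{1}{8}\right) 22\right) = \left(2 - -6\right) \left(- \frac{11}{4}\right) = \left(2 + 6\right) \left(- \frac{11}{4}\right) = 8 \left(- \frac{11}{4}\right) = -22$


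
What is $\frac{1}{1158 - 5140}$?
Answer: $- \frac{1}{3982} \approx -0.00025113$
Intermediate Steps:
$\frac{1}{1158 - 5140} = \frac{1}{-3982} = - \frac{1}{3982}$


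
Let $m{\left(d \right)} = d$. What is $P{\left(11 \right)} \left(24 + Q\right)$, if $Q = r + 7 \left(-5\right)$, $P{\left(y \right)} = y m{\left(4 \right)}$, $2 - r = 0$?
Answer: $-396$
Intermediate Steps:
$r = 2$ ($r = 2 - 0 = 2 + 0 = 2$)
$P{\left(y \right)} = 4 y$ ($P{\left(y \right)} = y 4 = 4 y$)
$Q = -33$ ($Q = 2 + 7 \left(-5\right) = 2 - 35 = -33$)
$P{\left(11 \right)} \left(24 + Q\right) = 4 \cdot 11 \left(24 - 33\right) = 44 \left(-9\right) = -396$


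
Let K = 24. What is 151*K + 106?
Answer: 3730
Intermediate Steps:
151*K + 106 = 151*24 + 106 = 3624 + 106 = 3730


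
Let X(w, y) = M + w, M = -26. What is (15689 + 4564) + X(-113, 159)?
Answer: 20114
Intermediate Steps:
X(w, y) = -26 + w
(15689 + 4564) + X(-113, 159) = (15689 + 4564) + (-26 - 113) = 20253 - 139 = 20114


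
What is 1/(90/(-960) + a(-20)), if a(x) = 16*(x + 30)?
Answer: 32/5117 ≈ 0.0062537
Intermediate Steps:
a(x) = 480 + 16*x (a(x) = 16*(30 + x) = 480 + 16*x)
1/(90/(-960) + a(-20)) = 1/(90/(-960) + (480 + 16*(-20))) = 1/(90*(-1/960) + (480 - 320)) = 1/(-3/32 + 160) = 1/(5117/32) = 32/5117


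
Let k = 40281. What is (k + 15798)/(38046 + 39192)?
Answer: 6231/8582 ≈ 0.72605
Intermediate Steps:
(k + 15798)/(38046 + 39192) = (40281 + 15798)/(38046 + 39192) = 56079/77238 = 56079*(1/77238) = 6231/8582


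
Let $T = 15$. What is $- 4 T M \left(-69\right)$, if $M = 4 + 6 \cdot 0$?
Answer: $16560$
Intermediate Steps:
$M = 4$ ($M = 4 + 0 = 4$)
$- 4 T M \left(-69\right) = \left(-4\right) 15 \cdot 4 \left(-69\right) = \left(-60\right) 4 \left(-69\right) = \left(-240\right) \left(-69\right) = 16560$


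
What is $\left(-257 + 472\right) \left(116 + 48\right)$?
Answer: $35260$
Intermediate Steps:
$\left(-257 + 472\right) \left(116 + 48\right) = 215 \cdot 164 = 35260$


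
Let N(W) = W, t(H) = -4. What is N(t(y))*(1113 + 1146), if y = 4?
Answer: -9036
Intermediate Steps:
N(t(y))*(1113 + 1146) = -4*(1113 + 1146) = -4*2259 = -9036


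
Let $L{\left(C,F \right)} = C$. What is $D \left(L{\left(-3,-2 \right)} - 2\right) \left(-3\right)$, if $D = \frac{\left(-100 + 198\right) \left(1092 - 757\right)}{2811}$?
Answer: $\frac{164150}{937} \approx 175.19$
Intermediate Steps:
$D = \frac{32830}{2811}$ ($D = 98 \cdot 335 \cdot \frac{1}{2811} = 32830 \cdot \frac{1}{2811} = \frac{32830}{2811} \approx 11.679$)
$D \left(L{\left(-3,-2 \right)} - 2\right) \left(-3\right) = \frac{32830 \left(-3 - 2\right) \left(-3\right)}{2811} = \frac{32830 \left(\left(-5\right) \left(-3\right)\right)}{2811} = \frac{32830}{2811} \cdot 15 = \frac{164150}{937}$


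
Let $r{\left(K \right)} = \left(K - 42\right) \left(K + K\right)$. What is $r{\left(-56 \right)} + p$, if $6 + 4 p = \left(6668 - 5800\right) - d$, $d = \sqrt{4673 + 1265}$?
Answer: $\frac{22383}{2} - \frac{\sqrt{5938}}{4} \approx 11172.0$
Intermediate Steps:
$d = \sqrt{5938} \approx 77.058$
$r{\left(K \right)} = 2 K \left(-42 + K\right)$ ($r{\left(K \right)} = \left(-42 + K\right) 2 K = 2 K \left(-42 + K\right)$)
$p = \frac{431}{2} - \frac{\sqrt{5938}}{4}$ ($p = - \frac{3}{2} + \frac{\left(6668 - 5800\right) - \sqrt{5938}}{4} = - \frac{3}{2} + \frac{868 - \sqrt{5938}}{4} = - \frac{3}{2} + \left(217 - \frac{\sqrt{5938}}{4}\right) = \frac{431}{2} - \frac{\sqrt{5938}}{4} \approx 196.24$)
$r{\left(-56 \right)} + p = 2 \left(-56\right) \left(-42 - 56\right) + \left(\frac{431}{2} - \frac{\sqrt{5938}}{4}\right) = 2 \left(-56\right) \left(-98\right) + \left(\frac{431}{2} - \frac{\sqrt{5938}}{4}\right) = 10976 + \left(\frac{431}{2} - \frac{\sqrt{5938}}{4}\right) = \frac{22383}{2} - \frac{\sqrt{5938}}{4}$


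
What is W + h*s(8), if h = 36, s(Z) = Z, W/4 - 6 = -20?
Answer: 232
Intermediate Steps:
W = -56 (W = 24 + 4*(-20) = 24 - 80 = -56)
W + h*s(8) = -56 + 36*8 = -56 + 288 = 232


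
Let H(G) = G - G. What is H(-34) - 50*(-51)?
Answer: 2550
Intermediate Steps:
H(G) = 0
H(-34) - 50*(-51) = 0 - 50*(-51) = 0 - 1*(-2550) = 0 + 2550 = 2550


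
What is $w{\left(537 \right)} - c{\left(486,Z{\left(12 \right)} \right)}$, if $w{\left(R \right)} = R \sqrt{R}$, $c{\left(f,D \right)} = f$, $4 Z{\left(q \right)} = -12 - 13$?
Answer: $-486 + 537 \sqrt{537} \approx 11958.0$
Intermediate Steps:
$Z{\left(q \right)} = - \frac{25}{4}$ ($Z{\left(q \right)} = \frac{-12 - 13}{4} = \frac{1}{4} \left(-25\right) = - \frac{25}{4}$)
$w{\left(R \right)} = R^{\frac{3}{2}}$
$w{\left(537 \right)} - c{\left(486,Z{\left(12 \right)} \right)} = 537^{\frac{3}{2}} - 486 = 537 \sqrt{537} - 486 = -486 + 537 \sqrt{537}$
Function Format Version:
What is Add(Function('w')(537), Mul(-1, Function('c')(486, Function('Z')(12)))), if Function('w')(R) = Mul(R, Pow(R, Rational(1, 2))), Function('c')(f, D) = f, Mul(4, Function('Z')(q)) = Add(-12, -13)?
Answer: Add(-486, Mul(537, Pow(537, Rational(1, 2)))) ≈ 11958.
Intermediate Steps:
Function('Z')(q) = Rational(-25, 4) (Function('Z')(q) = Mul(Rational(1, 4), Add(-12, -13)) = Mul(Rational(1, 4), -25) = Rational(-25, 4))
Function('w')(R) = Pow(R, Rational(3, 2))
Add(Function('w')(537), Mul(-1, Function('c')(486, Function('Z')(12)))) = Add(Pow(537, Rational(3, 2)), Mul(-1, 486)) = Add(Mul(537, Pow(537, Rational(1, 2))), -486) = Add(-486, Mul(537, Pow(537, Rational(1, 2))))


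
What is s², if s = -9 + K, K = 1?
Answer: 64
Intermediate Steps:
s = -8 (s = -9 + 1 = -8)
s² = (-8)² = 64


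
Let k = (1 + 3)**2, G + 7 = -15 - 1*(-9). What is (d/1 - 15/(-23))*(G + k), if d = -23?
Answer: -1542/23 ≈ -67.043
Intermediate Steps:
G = -13 (G = -7 + (-15 - 1*(-9)) = -7 + (-15 + 9) = -7 - 6 = -13)
k = 16 (k = 4**2 = 16)
(d/1 - 15/(-23))*(G + k) = (-23/1 - 15/(-23))*(-13 + 16) = (-23*1 - 15*(-1/23))*3 = (-23 + 15/23)*3 = -514/23*3 = -1542/23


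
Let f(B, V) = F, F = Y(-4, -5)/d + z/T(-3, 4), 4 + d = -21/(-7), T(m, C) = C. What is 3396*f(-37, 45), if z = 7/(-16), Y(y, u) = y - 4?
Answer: 428745/16 ≈ 26797.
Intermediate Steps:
Y(y, u) = -4 + y
z = -7/16 (z = 7*(-1/16) = -7/16 ≈ -0.43750)
d = -1 (d = -4 - 21/(-7) = -4 - 21*(-⅐) = -4 + 3 = -1)
F = 505/64 (F = (-4 - 4)/(-1) - 7/16/4 = -8*(-1) - 7/16*¼ = 8 - 7/64 = 505/64 ≈ 7.8906)
f(B, V) = 505/64
3396*f(-37, 45) = 3396*(505/64) = 428745/16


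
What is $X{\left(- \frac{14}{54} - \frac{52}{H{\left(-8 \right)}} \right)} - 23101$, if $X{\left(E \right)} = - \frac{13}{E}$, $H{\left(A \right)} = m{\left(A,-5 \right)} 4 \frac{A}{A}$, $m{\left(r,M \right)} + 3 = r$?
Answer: $- \frac{6333535}{274} \approx -23115.0$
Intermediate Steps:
$m{\left(r,M \right)} = -3 + r$
$H{\left(A \right)} = -12 + 4 A$ ($H{\left(A \right)} = \left(-3 + A\right) 4 \frac{A}{A} = \left(-12 + 4 A\right) 1 = -12 + 4 A$)
$X{\left(- \frac{14}{54} - \frac{52}{H{\left(-8 \right)}} \right)} - 23101 = - \frac{13}{- \frac{14}{54} - \frac{52}{-12 + 4 \left(-8\right)}} - 23101 = - \frac{13}{\left(-14\right) \frac{1}{54} - \frac{52}{-12 - 32}} - 23101 = - \frac{13}{- \frac{7}{27} - \frac{52}{-44}} - 23101 = - \frac{13}{- \frac{7}{27} - - \frac{13}{11}} - 23101 = - \frac{13}{- \frac{7}{27} + \frac{13}{11}} - 23101 = - \frac{13}{\frac{274}{297}} - 23101 = \left(-13\right) \frac{297}{274} - 23101 = - \frac{3861}{274} - 23101 = - \frac{6333535}{274}$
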